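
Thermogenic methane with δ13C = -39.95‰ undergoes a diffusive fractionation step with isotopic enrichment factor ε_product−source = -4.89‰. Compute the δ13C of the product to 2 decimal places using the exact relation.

-44.64‰

Exactly, δ_product = (δ_source + 1000)·(ε/1000 + 1) − 1000.
δ_product = (-39.95 + 1000) × (-4.89/1000 + 1) − 1000
δ_product = -44.645‰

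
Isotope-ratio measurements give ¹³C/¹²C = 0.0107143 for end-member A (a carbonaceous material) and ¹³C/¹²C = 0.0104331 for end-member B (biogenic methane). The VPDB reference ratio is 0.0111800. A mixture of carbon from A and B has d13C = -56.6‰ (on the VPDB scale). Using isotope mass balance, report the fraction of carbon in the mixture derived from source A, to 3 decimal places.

0.406

δ_A = (0.0107143/0.0111800 − 1)×1000 = (0.958345 − 1)×1000 = -41.655‰
δ_B = (0.0104331/0.0111800 − 1)×1000 = (0.933193 − 1)×1000 = -66.807‰
f_A = (δ_mix − δ_B)/(δ_A − δ_B) = (-56.6 − (-66.807))/(-41.655 − (-66.807))
f_A = 10.207 / 25.152 = 0.4058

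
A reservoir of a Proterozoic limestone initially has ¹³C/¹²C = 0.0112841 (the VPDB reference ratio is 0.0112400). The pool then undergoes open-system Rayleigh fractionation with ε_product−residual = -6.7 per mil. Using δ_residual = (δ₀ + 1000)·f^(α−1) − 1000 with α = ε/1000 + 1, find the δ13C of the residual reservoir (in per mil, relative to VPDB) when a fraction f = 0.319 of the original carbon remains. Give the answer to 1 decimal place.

δ₀ = (0.0112841/0.0112400 − 1)×1000 = (1.003923 − 1)×1000 = 3.923 per mil
α − 1 = ε/1000 = -0.0067
f^(α−1) = 0.319^(-0.0067) = 1.007685
δ_res = (3.923 + 1000) × 1.007685 − 1000 = 1011.638 − 1000 = 11.64 per mil

11.6 per mil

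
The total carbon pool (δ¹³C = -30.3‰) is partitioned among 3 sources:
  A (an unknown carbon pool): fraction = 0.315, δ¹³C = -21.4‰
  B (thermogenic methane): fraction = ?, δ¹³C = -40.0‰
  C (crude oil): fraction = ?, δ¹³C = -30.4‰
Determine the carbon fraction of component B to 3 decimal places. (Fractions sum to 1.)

0.285

Let f_B and f_C be the unknown fractions; fractions sum to 1 so f_B + f_C = 0.685.
Mass balance: Σ fᵢ·δᵢ = δ_bulk ⇒ f_B·(-40.0) + f_C·(-30.4) = -30.3 − (-6.741) = -23.559
Substitute f_C = 0.685 − f_B:
f_B·(-40.0 − -30.4) = -23.559 − 0.685×(-30.4) = -2.735
f_B = -2.735 / -9.6 = 0.2849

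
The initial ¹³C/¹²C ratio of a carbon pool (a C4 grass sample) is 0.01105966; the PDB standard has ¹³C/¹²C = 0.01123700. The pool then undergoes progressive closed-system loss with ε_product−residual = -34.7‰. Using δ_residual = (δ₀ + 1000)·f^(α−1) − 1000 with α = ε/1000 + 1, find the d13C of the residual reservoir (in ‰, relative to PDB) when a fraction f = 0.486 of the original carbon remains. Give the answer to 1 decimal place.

9.2‰

δ₀ = (0.01105966/0.01123700 − 1)×1000 = (0.984218 − 1)×1000 = -15.782‰
α − 1 = ε/1000 = -0.0347
f^(α−1) = 0.486^(-0.0347) = 1.025354
δ_res = (-15.782 + 1000) × 1.025354 − 1000 = 1009.172 − 1000 = 9.17‰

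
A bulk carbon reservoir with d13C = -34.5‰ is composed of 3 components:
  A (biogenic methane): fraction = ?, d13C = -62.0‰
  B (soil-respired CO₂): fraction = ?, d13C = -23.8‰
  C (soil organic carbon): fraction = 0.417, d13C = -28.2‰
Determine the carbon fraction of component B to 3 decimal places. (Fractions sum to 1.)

Let f_B and f_A be the unknown fractions; fractions sum to 1 so f_B + f_A = 0.583.
Mass balance: Σ fᵢ·δᵢ = δ_bulk ⇒ f_B·(-23.8) + f_A·(-62.0) = -34.5 − (-11.759) = -22.741
Substitute f_A = 0.583 − f_B:
f_B·(-23.8 − -62.0) = -22.741 − 0.583×(-62.0) = 13.405
f_B = 13.405 / 38.2 = 0.3509

0.351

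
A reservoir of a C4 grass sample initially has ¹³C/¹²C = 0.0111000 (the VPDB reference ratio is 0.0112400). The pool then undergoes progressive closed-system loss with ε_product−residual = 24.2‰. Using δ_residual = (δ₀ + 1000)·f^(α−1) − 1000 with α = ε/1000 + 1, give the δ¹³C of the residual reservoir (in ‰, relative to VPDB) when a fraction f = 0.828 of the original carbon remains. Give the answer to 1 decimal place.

-17.0‰

δ₀ = (0.0111000/0.0112400 − 1)×1000 = (0.987544 − 1)×1000 = -12.456‰
α − 1 = ε/1000 = 0.0242
f^(α−1) = 0.828^(0.0242) = 0.995443
δ_res = (-12.456 + 1000) × 0.995443 − 1000 = 983.044 − 1000 = -16.96‰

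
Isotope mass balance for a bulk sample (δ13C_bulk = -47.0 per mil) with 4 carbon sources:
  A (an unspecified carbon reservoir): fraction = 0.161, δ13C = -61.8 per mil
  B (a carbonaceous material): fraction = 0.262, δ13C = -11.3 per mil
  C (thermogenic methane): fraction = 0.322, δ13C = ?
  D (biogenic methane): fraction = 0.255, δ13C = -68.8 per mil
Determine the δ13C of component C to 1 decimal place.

Isotope mass balance: δ_bulk = Σ fᵢ·δᵢ.
-47.0 = 0.161×(-61.8) + 0.262×(-11.3) + 0.322×δ_C + 0.255×(-68.8)
0.322·δ_C = -47.0 − (-30.454) = -16.546
δ_C = -16.546 / 0.322 = -51.38 per mil

-51.4 per mil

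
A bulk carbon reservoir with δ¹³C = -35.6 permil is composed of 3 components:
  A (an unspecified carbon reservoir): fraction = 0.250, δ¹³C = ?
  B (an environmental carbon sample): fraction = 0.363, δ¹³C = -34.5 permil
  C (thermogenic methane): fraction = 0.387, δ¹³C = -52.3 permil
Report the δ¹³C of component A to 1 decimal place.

-11.3 permil

Isotope mass balance: δ_bulk = Σ fᵢ·δᵢ.
-35.6 = 0.250×δ_A + 0.363×(-34.5) + 0.387×(-52.3)
0.250·δ_A = -35.6 − (-32.764) = -2.836
δ_A = -2.836 / 0.250 = -11.35 permil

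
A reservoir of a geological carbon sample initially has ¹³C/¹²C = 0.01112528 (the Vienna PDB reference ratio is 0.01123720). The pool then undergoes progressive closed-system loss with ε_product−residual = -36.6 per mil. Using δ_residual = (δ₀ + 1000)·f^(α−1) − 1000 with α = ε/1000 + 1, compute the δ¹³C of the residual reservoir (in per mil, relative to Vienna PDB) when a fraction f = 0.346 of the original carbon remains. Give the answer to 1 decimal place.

δ₀ = (0.01112528/0.01123720 − 1)×1000 = (0.990040 − 1)×1000 = -9.960 per mil
α − 1 = ε/1000 = -0.0366
f^(α−1) = 0.346^(-0.0366) = 1.039608
δ_res = (-9.960 + 1000) × 1.039608 − 1000 = 1029.254 − 1000 = 29.25 per mil

29.3 per mil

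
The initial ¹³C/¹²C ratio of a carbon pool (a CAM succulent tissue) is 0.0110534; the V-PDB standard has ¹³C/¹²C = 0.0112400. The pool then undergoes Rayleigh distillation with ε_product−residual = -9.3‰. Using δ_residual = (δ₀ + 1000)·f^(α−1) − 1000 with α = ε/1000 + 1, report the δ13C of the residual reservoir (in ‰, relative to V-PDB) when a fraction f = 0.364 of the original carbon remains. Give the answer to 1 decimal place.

δ₀ = (0.0110534/0.0112400 − 1)×1000 = (0.983399 − 1)×1000 = -16.601‰
α − 1 = ε/1000 = -0.0093
f^(α−1) = 0.364^(-0.0093) = 1.009443
δ_res = (-16.601 + 1000) × 1.009443 − 1000 = 992.685 − 1000 = -7.32‰

-7.3‰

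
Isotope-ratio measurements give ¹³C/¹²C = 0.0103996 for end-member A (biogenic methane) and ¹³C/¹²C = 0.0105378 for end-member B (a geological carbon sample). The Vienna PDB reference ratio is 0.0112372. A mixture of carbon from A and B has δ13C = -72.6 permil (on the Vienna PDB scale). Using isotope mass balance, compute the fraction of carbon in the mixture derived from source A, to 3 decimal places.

δ_A = (0.0103996/0.0112372 − 1)×1000 = (0.925462 − 1)×1000 = -74.538 permil
δ_B = (0.0105378/0.0112372 − 1)×1000 = (0.937760 − 1)×1000 = -62.240 permil
f_A = (δ_mix − δ_B)/(δ_A − δ_B) = (-72.6 − (-62.240))/(-74.538 − (-62.240))
f_A = -10.360 / -12.298 = 0.8424

0.842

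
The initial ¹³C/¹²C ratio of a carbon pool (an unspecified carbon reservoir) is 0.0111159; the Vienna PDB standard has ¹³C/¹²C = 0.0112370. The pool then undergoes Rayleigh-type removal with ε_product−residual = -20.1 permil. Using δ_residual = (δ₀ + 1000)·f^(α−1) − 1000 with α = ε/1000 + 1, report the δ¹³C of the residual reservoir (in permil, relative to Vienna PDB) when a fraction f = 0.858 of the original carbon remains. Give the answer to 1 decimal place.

δ₀ = (0.0111159/0.0112370 − 1)×1000 = (0.989223 − 1)×1000 = -10.777 permil
α − 1 = ε/1000 = -0.0201
f^(α−1) = 0.858^(-0.0201) = 1.003083
δ_res = (-10.777 + 1000) × 1.003083 − 1000 = 992.273 − 1000 = -7.73 permil

-7.7 permil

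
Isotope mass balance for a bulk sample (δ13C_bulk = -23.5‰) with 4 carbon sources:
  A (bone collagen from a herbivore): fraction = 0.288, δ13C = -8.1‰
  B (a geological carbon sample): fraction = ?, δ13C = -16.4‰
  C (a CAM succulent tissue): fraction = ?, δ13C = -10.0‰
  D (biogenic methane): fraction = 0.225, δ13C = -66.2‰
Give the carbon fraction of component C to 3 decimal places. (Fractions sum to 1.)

Let f_C and f_B be the unknown fractions; fractions sum to 1 so f_C + f_B = 0.487.
Mass balance: Σ fᵢ·δᵢ = δ_bulk ⇒ f_C·(-10.0) + f_B·(-16.4) = -23.5 − (-17.228) = -6.272
Substitute f_B = 0.487 − f_C:
f_C·(-10.0 − -16.4) = -6.272 − 0.487×(-16.4) = 1.715
f_C = 1.715 / 6.4 = 0.2679

0.268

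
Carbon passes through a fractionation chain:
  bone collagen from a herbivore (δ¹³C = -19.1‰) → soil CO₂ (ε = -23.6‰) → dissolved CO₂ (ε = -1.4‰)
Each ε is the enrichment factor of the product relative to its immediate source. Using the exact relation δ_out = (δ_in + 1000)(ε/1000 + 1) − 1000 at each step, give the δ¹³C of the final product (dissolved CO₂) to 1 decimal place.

-43.6‰

step 1: δ = (-19.10 + 1000)·(-23.6/1000 + 1) − 1000 = -42.25‰
step 2: δ = (-42.25 + 1000)·(-1.4/1000 + 1) − 1000 = -43.59‰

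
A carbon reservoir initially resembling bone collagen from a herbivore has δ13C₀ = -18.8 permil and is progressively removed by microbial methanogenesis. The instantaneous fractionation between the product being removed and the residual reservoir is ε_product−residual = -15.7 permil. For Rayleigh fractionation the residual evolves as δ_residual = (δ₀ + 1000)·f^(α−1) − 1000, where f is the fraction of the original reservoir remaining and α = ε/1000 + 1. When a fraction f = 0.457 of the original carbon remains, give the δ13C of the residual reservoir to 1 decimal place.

-6.7 permil

Rayleigh residual: δ_res = (δ₀ + 1000)·f^(α−1) − 1000
α = ε/1000 + 1 = 0.98430, so α − 1 = -0.01570
f^(α−1) = 0.457^(-0.01570) = 1.012370
δ_res = (-18.8 + 1000) × 1.012370 − 1000 = 993.338 − 1000 = -6.66 permil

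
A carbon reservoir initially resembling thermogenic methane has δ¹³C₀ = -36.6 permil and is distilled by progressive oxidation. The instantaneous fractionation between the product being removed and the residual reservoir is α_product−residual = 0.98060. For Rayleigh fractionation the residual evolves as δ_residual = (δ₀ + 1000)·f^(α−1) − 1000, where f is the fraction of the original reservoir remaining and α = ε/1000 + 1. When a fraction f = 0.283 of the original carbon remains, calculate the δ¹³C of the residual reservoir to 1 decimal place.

-12.7 permil

Rayleigh residual: δ_res = (δ₀ + 1000)·f^(α−1) − 1000
α − 1 = -0.01940
f^(α−1) = 0.283^(-0.01940) = 1.024791
δ_res = (-36.6 + 1000) × 1.024791 − 1000 = 987.284 − 1000 = -12.72 permil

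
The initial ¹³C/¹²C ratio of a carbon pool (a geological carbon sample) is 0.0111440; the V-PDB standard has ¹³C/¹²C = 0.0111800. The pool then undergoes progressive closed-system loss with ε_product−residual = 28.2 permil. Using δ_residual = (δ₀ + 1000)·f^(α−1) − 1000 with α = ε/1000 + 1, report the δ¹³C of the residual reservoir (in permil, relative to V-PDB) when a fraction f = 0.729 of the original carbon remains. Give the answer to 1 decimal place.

δ₀ = (0.0111440/0.0111800 − 1)×1000 = (0.996780 − 1)×1000 = -3.220 permil
α − 1 = ε/1000 = 0.0282
f^(α−1) = 0.729^(0.0282) = 0.991126
δ_res = (-3.220 + 1000) × 0.991126 − 1000 = 987.935 − 1000 = -12.07 permil

-12.1 permil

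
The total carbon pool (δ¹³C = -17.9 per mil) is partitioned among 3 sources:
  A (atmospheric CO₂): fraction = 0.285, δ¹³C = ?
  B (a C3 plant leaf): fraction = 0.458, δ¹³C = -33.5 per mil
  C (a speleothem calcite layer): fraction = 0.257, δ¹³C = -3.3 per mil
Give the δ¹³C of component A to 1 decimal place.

-6.0 per mil

Isotope mass balance: δ_bulk = Σ fᵢ·δᵢ.
-17.9 = 0.285×δ_A + 0.458×(-33.5) + 0.257×(-3.3)
0.285·δ_A = -17.9 − (-16.191) = -1.709
δ_A = -1.709 / 0.285 = -6.00 per mil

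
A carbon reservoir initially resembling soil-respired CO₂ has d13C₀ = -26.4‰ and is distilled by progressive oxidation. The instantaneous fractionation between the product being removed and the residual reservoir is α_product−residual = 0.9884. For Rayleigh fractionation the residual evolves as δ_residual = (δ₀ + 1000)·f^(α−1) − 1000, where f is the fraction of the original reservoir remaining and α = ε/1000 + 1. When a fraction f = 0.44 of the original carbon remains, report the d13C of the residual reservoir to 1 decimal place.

-17.1‰

Rayleigh residual: δ_res = (δ₀ + 1000)·f^(α−1) − 1000
α − 1 = -0.01160
f^(α−1) = 0.44^(-0.01160) = 1.009569
δ_res = (-26.4 + 1000) × 1.009569 − 1000 = 982.916 − 1000 = -17.08‰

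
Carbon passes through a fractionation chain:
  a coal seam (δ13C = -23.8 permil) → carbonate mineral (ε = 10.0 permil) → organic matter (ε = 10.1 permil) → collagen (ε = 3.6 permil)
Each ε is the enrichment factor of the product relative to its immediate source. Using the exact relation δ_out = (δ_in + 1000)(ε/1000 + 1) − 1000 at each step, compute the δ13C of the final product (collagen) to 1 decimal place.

step 1: δ = (-23.80 + 1000)·(10.0/1000 + 1) − 1000 = -14.04 permil
step 2: δ = (-14.04 + 1000)·(10.1/1000 + 1) − 1000 = -4.08 permil
step 3: δ = (-4.08 + 1000)·(3.6/1000 + 1) − 1000 = -0.49 permil

-0.5 permil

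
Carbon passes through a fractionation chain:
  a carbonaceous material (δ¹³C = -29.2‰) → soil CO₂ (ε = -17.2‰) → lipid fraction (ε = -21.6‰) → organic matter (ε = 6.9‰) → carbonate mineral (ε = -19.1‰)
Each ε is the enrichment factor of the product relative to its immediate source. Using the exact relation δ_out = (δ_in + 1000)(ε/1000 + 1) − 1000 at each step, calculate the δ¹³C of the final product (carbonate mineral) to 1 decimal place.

-78.0‰

step 1: δ = (-29.20 + 1000)·(-17.2/1000 + 1) − 1000 = -45.90‰
step 2: δ = (-45.90 + 1000)·(-21.6/1000 + 1) − 1000 = -66.51‰
step 3: δ = (-66.51 + 1000)·(6.9/1000 + 1) − 1000 = -60.07‰
step 4: δ = (-60.07 + 1000)·(-19.1/1000 + 1) − 1000 = -78.02‰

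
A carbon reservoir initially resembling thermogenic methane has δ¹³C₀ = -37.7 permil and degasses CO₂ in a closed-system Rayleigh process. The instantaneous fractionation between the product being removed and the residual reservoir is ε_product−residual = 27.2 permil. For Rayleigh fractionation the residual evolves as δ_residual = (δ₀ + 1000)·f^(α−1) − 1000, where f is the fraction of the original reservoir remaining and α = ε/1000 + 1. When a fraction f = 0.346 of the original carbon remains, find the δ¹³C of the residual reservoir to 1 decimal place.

Rayleigh residual: δ_res = (δ₀ + 1000)·f^(α−1) − 1000
α = ε/1000 + 1 = 1.02720, so α − 1 = 0.02720
f^(α−1) = 0.346^(0.02720) = 0.971545
δ_res = (-37.7 + 1000) × 0.971545 − 1000 = 934.918 − 1000 = -65.08 permil

-65.1 permil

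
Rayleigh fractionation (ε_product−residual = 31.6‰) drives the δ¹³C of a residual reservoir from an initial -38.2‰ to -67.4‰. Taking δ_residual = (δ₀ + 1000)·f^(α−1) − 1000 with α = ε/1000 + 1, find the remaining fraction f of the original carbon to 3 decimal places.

α − 1 = ε/1000 = 0.0316
(δ_res + 1000)/(δ₀ + 1000) = (-67.4 + 1000)/(-38.2 + 1000) = 932.6/961.8 = 0.969640
f = 0.969640^(1/0.0316) = exp(ln(0.969640)/0.0316) = exp(-0.03083/0.0316)
f = exp(-0.9756) = 0.3770

0.377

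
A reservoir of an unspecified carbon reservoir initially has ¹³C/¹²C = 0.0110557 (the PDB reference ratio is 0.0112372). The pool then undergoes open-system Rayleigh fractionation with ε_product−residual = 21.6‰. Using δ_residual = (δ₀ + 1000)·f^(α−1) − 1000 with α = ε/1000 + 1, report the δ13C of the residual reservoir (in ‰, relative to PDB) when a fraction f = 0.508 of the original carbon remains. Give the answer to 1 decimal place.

-30.4‰

δ₀ = (0.0110557/0.0112372 − 1)×1000 = (0.983848 − 1)×1000 = -16.152‰
α − 1 = ε/1000 = 0.0216
f^(α−1) = 0.508^(0.0216) = 0.985477
δ_res = (-16.152 + 1000) × 0.985477 − 1000 = 969.560 − 1000 = -30.44‰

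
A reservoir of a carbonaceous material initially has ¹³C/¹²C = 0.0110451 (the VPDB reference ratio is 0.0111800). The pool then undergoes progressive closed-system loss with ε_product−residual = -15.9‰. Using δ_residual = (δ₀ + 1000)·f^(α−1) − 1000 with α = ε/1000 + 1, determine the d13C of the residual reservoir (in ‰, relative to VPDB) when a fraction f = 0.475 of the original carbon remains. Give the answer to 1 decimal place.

-0.3‰

δ₀ = (0.0110451/0.0111800 − 1)×1000 = (0.987934 − 1)×1000 = -12.066‰
α − 1 = ε/1000 = -0.0159
f^(α−1) = 0.475^(-0.0159) = 1.011907
δ_res = (-12.066 + 1000) × 1.011907 − 1000 = 999.697 − 1000 = -0.30‰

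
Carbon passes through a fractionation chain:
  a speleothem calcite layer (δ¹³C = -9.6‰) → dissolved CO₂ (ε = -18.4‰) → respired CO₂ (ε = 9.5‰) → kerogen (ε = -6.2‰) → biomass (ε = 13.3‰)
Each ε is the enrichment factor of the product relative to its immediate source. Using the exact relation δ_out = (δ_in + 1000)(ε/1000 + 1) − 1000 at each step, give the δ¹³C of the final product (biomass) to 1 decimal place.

step 1: δ = (-9.60 + 1000)·(-18.4/1000 + 1) − 1000 = -27.82‰
step 2: δ = (-27.82 + 1000)·(9.5/1000 + 1) − 1000 = -18.59‰
step 3: δ = (-18.59 + 1000)·(-6.2/1000 + 1) − 1000 = -24.67‰
step 4: δ = (-24.67 + 1000)·(13.3/1000 + 1) − 1000 = -11.70‰

-11.7‰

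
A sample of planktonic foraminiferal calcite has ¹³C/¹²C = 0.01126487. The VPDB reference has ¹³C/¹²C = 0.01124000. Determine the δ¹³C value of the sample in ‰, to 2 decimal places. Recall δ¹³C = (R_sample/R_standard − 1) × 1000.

2.21‰

δ¹³C = (R_sample / R_standard − 1) × 1000
R_sample / R_standard = 0.01126487 / 0.01124000 = 1.002213
δ¹³C = (1.002213 − 1) × 1000 = 2.213‰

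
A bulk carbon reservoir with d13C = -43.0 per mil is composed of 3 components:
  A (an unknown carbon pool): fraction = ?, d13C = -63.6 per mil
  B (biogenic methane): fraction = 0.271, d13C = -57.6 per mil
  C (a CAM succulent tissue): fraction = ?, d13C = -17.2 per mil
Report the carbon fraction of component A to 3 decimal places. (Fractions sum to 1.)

0.320

Let f_A and f_C be the unknown fractions; fractions sum to 1 so f_A + f_C = 0.729.
Mass balance: Σ fᵢ·δᵢ = δ_bulk ⇒ f_A·(-63.6) + f_C·(-17.2) = -43.0 − (-15.610) = -27.390
Substitute f_C = 0.729 − f_A:
f_A·(-63.6 − -17.2) = -27.390 − 0.729×(-17.2) = -14.852
f_A = -14.852 / -46.4 = 0.3201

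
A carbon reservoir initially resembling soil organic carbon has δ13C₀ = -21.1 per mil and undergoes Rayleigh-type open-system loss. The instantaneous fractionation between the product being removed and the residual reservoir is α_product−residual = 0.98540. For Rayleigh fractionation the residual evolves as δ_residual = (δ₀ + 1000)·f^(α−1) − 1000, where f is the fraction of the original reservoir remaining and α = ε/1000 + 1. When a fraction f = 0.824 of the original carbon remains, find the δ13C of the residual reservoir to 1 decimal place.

-18.3 per mil

Rayleigh residual: δ_res = (δ₀ + 1000)·f^(α−1) − 1000
α − 1 = -0.01460
f^(α−1) = 0.824^(-0.01460) = 1.002830
δ_res = (-21.1 + 1000) × 1.002830 − 1000 = 981.671 − 1000 = -18.33 per mil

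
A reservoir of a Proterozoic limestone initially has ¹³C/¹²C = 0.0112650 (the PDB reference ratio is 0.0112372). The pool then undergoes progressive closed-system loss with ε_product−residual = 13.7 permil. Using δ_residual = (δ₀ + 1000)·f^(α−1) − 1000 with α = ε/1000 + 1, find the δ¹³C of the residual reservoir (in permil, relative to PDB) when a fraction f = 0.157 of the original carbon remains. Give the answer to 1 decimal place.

-22.6 permil

δ₀ = (0.0112650/0.0112372 − 1)×1000 = (1.002474 − 1)×1000 = 2.474 permil
α − 1 = ε/1000 = 0.0137
f^(α−1) = 0.157^(0.0137) = 0.974953
δ_res = (2.474 + 1000) × 0.974953 − 1000 = 977.365 − 1000 = -22.63 permil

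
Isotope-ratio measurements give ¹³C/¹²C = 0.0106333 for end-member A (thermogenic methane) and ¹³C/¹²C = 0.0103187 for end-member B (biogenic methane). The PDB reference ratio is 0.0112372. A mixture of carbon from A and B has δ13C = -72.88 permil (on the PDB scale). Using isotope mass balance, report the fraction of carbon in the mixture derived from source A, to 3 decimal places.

δ_A = (0.0106333/0.0112372 − 1)×1000 = (0.946259 − 1)×1000 = -53.741 permil
δ_B = (0.0103187/0.0112372 − 1)×1000 = (0.918263 − 1)×1000 = -81.737 permil
f_A = (δ_mix − δ_B)/(δ_A − δ_B) = (-72.88 − (-81.737))/(-53.741 − (-81.737))
f_A = 8.857 / 27.996 = 0.3164

0.316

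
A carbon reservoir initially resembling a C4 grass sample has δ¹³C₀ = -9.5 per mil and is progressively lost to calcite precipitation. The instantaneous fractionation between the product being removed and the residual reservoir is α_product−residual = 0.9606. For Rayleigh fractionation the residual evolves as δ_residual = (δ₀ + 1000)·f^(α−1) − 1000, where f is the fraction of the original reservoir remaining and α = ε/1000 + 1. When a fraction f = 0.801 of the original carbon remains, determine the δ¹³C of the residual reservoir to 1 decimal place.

Rayleigh residual: δ_res = (δ₀ + 1000)·f^(α−1) − 1000
α − 1 = -0.03940
f^(α−1) = 0.801^(-0.03940) = 1.008781
δ_res = (-9.5 + 1000) × 1.008781 − 1000 = 999.198 − 1000 = -0.80 per mil

-0.8 per mil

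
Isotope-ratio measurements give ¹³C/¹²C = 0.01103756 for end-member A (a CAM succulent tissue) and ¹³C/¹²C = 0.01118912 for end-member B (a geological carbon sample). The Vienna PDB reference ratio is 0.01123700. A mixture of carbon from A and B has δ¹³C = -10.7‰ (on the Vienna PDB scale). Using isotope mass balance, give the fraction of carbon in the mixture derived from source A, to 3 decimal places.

0.477

δ_A = (0.01103756/0.01123700 − 1)×1000 = (0.982251 − 1)×1000 = -17.749‰
δ_B = (0.01118912/0.01123700 − 1)×1000 = (0.995739 − 1)×1000 = -4.261‰
f_A = (δ_mix − δ_B)/(δ_A − δ_B) = (-10.7 − (-4.261))/(-17.749 − (-4.261))
f_A = -6.439 / -13.488 = 0.4774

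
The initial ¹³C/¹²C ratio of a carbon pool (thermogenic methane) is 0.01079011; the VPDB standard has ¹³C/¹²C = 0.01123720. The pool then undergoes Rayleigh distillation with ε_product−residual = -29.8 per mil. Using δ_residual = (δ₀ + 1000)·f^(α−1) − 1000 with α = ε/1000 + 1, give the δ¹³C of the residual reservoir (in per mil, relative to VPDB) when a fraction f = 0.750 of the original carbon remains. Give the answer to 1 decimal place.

δ₀ = (0.01079011/0.01123720 − 1)×1000 = (0.960213 − 1)×1000 = -39.787 per mil
α − 1 = ε/1000 = -0.0298
f^(α−1) = 0.750^(-0.0298) = 1.008610
δ_res = (-39.787 + 1000) × 1.008610 − 1000 = 968.481 − 1000 = -31.52 per mil

-31.5 per mil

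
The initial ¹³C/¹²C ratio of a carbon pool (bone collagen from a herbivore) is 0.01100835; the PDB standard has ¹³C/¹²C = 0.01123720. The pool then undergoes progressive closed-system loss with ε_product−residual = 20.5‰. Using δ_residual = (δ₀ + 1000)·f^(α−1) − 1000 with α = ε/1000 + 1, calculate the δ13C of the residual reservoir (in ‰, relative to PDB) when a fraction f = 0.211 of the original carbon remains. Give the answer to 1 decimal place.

-51.1‰

δ₀ = (0.01100835/0.01123720 − 1)×1000 = (0.979635 − 1)×1000 = -20.365‰
α − 1 = ε/1000 = 0.0205
f^(α−1) = 0.211^(0.0205) = 0.968607
δ_res = (-20.365 + 1000) × 0.968607 − 1000 = 948.881 − 1000 = -51.12‰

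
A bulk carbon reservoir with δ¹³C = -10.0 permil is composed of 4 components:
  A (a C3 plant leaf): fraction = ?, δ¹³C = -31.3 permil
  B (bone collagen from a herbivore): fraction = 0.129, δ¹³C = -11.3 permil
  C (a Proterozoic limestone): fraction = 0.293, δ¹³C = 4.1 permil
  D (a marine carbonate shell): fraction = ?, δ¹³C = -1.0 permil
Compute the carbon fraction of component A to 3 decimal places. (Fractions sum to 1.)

0.302

Let f_A and f_D be the unknown fractions; fractions sum to 1 so f_A + f_D = 0.578.
Mass balance: Σ fᵢ·δᵢ = δ_bulk ⇒ f_A·(-31.3) + f_D·(-1.0) = -10.0 − (-0.256) = -9.744
Substitute f_D = 0.578 − f_A:
f_A·(-31.3 − -1.0) = -9.744 − 0.578×(-1.0) = -9.166
f_A = -9.166 / -30.3 = 0.3025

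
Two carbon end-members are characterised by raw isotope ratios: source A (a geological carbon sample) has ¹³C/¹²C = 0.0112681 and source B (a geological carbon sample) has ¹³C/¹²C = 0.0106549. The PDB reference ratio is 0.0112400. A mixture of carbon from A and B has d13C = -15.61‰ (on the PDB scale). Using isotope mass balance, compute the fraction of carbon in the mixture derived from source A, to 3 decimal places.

0.668

δ_A = (0.0112681/0.0112400 − 1)×1000 = (1.002500 − 1)×1000 = 2.500‰
δ_B = (0.0106549/0.0112400 − 1)×1000 = (0.947945 − 1)×1000 = -52.055‰
f_A = (δ_mix − δ_B)/(δ_A − δ_B) = (-15.61 − (-52.055))/(2.500 − (-52.055))
f_A = 36.445 / 54.555 = 0.6680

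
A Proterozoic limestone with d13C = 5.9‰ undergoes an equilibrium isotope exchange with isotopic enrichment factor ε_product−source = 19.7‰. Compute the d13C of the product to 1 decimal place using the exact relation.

25.7‰

Exactly, δ_product = (δ_source + 1000)·(ε/1000 + 1) − 1000.
δ_product = (5.9 + 1000) × (19.7/1000 + 1) − 1000
δ_product = 25.72‰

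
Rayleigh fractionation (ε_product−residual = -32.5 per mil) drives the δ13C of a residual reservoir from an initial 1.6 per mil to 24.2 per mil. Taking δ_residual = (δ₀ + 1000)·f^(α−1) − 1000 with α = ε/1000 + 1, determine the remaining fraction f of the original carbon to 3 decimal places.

α − 1 = ε/1000 = -0.0325
(δ_res + 1000)/(δ₀ + 1000) = (24.2 + 1000)/(1.6 + 1000) = 1024.2/1001.6 = 1.022564
f = 1.022564^(1/-0.0325) = exp(ln(1.022564)/-0.0325) = exp(0.02231/-0.0325)
f = exp(-0.6866) = 0.5033

0.503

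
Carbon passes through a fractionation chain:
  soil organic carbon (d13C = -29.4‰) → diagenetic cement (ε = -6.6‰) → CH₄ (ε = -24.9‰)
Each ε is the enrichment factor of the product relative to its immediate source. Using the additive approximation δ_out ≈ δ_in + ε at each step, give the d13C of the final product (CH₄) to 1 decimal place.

-60.9‰

step 1: δ ≈ -29.4 + (-6.6) = -36.0‰
step 2: δ ≈ -36.0 + (-24.9) = -60.9‰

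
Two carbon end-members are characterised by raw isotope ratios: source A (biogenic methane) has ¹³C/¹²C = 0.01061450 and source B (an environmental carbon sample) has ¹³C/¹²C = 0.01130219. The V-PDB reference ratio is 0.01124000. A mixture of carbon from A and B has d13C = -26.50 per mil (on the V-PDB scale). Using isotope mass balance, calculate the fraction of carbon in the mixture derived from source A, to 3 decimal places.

0.524

δ_A = (0.01061450/0.01124000 − 1)×1000 = (0.944351 − 1)×1000 = -55.649 per mil
δ_B = (0.01130219/0.01124000 − 1)×1000 = (1.005533 − 1)×1000 = 5.533 per mil
f_A = (δ_mix − δ_B)/(δ_A − δ_B) = (-26.50 − (5.533))/(-55.649 − (5.533))
f_A = -32.033 / -61.182 = 0.5236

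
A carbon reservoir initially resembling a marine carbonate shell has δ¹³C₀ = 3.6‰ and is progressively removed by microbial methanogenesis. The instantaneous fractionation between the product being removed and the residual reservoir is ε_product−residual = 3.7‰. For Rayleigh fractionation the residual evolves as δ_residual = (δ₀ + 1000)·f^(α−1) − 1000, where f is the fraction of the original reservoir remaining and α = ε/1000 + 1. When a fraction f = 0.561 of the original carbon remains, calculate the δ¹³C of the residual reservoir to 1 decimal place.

Rayleigh residual: δ_res = (δ₀ + 1000)·f^(α−1) − 1000
α = ε/1000 + 1 = 1.00370, so α − 1 = 0.00370
f^(α−1) = 0.561^(0.00370) = 0.997864
δ_res = (3.6 + 1000) × 0.997864 − 1000 = 1001.456 − 1000 = 1.46‰

1.5‰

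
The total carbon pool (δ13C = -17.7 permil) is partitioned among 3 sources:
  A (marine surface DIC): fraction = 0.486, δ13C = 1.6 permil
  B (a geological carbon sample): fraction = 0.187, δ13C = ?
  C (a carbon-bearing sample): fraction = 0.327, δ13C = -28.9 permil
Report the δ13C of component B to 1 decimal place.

-48.3 permil

Isotope mass balance: δ_bulk = Σ fᵢ·δᵢ.
-17.7 = 0.486×(1.6) + 0.187×δ_B + 0.327×(-28.9)
0.187·δ_B = -17.7 − (-8.673) = -9.027
δ_B = -9.027 / 0.187 = -48.27 permil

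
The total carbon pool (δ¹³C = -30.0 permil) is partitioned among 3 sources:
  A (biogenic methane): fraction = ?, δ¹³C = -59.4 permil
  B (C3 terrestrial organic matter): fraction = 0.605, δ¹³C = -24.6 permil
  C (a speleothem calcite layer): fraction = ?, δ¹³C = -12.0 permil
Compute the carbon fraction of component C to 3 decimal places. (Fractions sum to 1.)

0.176

Let f_C and f_A be the unknown fractions; fractions sum to 1 so f_C + f_A = 0.395.
Mass balance: Σ fᵢ·δᵢ = δ_bulk ⇒ f_C·(-12.0) + f_A·(-59.4) = -30.0 − (-14.883) = -15.117
Substitute f_A = 0.395 − f_C:
f_C·(-12.0 − -59.4) = -15.117 − 0.395×(-59.4) = 8.346
f_C = 8.346 / 47.4 = 0.1761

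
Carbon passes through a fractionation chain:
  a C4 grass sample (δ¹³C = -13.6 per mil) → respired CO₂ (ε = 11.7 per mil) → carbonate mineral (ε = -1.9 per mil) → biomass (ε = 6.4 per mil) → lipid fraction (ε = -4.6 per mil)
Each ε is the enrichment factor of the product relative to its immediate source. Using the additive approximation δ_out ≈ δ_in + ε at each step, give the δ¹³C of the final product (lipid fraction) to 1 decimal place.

-2.0 per mil

step 1: δ ≈ -13.6 + (11.7) = -1.9 per mil
step 2: δ ≈ -1.9 + (-1.9) = -3.8 per mil
step 3: δ ≈ -3.8 + (6.4) = 2.6 per mil
step 4: δ ≈ 2.6 + (-4.6) = -2.0 per mil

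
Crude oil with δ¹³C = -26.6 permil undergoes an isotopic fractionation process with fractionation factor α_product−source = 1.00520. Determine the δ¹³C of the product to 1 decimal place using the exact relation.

-21.5 permil

δ_product = (δ_source + 1000)·α − 1000
δ_product = (-26.6 + 1000) × 1.00520 − 1000
δ_product = 978.462 − 1000 = -21.54 permil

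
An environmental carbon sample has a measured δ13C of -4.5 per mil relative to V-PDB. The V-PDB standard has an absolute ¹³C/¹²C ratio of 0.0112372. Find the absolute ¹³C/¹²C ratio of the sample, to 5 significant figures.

R_sample = R_standard × (δ13C/1000 + 1)
R_sample = 0.0112372 × (-4.5/1000 + 1) = 0.0112372 × 0.995500
R_sample = 0.0111866

0.011187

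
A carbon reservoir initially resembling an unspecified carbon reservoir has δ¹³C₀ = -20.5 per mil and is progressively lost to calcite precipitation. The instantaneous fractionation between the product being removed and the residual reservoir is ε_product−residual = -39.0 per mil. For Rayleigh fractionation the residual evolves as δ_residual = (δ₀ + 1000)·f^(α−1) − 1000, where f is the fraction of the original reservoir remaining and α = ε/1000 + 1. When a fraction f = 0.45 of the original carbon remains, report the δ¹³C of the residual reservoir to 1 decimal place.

10.5 per mil

Rayleigh residual: δ_res = (δ₀ + 1000)·f^(α−1) − 1000
α = ε/1000 + 1 = 0.96100, so α − 1 = -0.03900
f^(α−1) = 0.45^(-0.03900) = 1.031632
δ_res = (-20.5 + 1000) × 1.031632 − 1000 = 1010.483 − 1000 = 10.48 per mil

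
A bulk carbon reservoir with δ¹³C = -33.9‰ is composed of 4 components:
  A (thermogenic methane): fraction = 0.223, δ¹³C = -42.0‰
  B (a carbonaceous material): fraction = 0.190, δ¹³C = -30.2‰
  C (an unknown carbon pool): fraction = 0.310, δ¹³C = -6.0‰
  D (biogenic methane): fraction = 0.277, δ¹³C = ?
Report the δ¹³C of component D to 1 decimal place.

Isotope mass balance: δ_bulk = Σ fᵢ·δᵢ.
-33.9 = 0.223×(-42.0) + 0.190×(-30.2) + 0.310×(-6.0) + 0.277×δ_D
0.277·δ_D = -33.9 − (-16.964) = -16.936
δ_D = -16.936 / 0.277 = -61.14‰

-61.1‰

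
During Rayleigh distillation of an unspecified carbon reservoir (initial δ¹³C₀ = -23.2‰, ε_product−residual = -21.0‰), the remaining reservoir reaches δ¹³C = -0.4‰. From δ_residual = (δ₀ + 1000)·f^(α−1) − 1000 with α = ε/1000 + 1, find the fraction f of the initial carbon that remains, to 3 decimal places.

α − 1 = ε/1000 = -0.0210
(δ_res + 1000)/(δ₀ + 1000) = (-0.4 + 1000)/(-23.2 + 1000) = 999.6/976.8 = 1.023342
f = 1.023342^(1/-0.0210) = exp(ln(1.023342)/-0.0210) = exp(0.02307/-0.0210)
f = exp(-1.0987) = 0.3333

0.333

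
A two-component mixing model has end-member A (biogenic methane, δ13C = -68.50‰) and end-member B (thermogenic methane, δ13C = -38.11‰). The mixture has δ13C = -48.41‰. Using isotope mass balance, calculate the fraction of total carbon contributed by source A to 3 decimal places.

0.339

δ_mix = f_A·δ_A + (1 − f_A)·δ_B  ⇒  f_A = (δ_mix − δ_B)/(δ_A − δ_B)
f_A = (-48.41 − (-38.11)) / (-68.50 − (-38.11))
f_A = -10.30 / -30.39 = 0.3389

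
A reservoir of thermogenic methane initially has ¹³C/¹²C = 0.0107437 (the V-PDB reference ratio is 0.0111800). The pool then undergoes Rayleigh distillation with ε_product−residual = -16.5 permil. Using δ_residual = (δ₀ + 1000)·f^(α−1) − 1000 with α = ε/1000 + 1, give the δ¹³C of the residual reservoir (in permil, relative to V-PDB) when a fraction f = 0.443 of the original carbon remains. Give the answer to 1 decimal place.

δ₀ = (0.0107437/0.0111800 − 1)×1000 = (0.960975 − 1)×1000 = -39.025 permil
α − 1 = ε/1000 = -0.0165
f^(α−1) = 0.443^(-0.0165) = 1.013525
δ_res = (-39.025 + 1000) × 1.013525 − 1000 = 973.972 − 1000 = -26.03 permil

-26.0 permil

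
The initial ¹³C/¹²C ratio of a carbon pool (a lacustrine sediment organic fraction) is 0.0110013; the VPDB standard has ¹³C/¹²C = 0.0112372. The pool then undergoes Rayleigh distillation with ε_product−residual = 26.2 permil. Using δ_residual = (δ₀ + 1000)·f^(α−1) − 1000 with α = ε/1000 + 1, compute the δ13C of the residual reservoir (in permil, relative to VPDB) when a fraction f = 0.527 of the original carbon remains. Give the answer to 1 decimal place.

δ₀ = (0.0110013/0.0112372 − 1)×1000 = (0.979007 − 1)×1000 = -20.993 permil
α − 1 = ε/1000 = 0.0262
f^(α−1) = 0.527^(0.0262) = 0.983358
δ_res = (-20.993 + 1000) × 0.983358 − 1000 = 962.714 − 1000 = -37.29 permil

-37.3 permil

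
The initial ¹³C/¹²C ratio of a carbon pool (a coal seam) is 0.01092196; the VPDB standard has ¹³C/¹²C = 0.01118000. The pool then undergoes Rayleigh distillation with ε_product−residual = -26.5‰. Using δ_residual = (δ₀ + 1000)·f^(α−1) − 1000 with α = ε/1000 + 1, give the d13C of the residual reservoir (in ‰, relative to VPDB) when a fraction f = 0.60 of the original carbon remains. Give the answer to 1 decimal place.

δ₀ = (0.01092196/0.01118000 − 1)×1000 = (0.976919 − 1)×1000 = -23.081‰
α − 1 = ε/1000 = -0.0265
f^(α−1) = 0.60^(-0.0265) = 1.013629
δ_res = (-23.081 + 1000) × 1.013629 − 1000 = 990.234 − 1000 = -9.77‰

-9.8‰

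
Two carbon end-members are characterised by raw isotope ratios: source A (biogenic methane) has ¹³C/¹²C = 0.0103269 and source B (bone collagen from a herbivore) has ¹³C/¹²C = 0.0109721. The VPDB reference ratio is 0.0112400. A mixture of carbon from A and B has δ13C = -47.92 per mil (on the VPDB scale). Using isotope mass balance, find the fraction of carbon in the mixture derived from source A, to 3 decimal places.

δ_A = (0.0103269/0.0112400 − 1)×1000 = (0.918763 − 1)×1000 = -81.237 per mil
δ_B = (0.0109721/0.0112400 − 1)×1000 = (0.976165 − 1)×1000 = -23.835 per mil
f_A = (δ_mix − δ_B)/(δ_A − δ_B) = (-47.92 − (-23.835))/(-81.237 − (-23.835))
f_A = -24.085 / -57.402 = 0.4196

0.420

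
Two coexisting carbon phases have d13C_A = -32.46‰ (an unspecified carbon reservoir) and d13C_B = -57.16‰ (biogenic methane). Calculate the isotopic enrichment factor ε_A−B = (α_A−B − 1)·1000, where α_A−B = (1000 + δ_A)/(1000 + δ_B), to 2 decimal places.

α_A−B = (1000 + -32.46) / (1000 + -57.16) = 967.54 / 942.84 = 1.026197
ε_A−B = (1.026197 − 1) × 1000 = 26.197‰
(The approximation ε ≈ δ_A − δ_B would give 24.70‰.)

26.20‰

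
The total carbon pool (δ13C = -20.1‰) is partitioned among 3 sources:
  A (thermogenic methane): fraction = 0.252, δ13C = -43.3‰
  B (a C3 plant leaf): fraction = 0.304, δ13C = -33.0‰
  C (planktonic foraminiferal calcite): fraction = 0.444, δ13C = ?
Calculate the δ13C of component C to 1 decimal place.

1.9‰

Isotope mass balance: δ_bulk = Σ fᵢ·δᵢ.
-20.1 = 0.252×(-43.3) + 0.304×(-33.0) + 0.444×δ_C
0.444·δ_C = -20.1 − (-20.944) = 0.844
δ_C = 0.844 / 0.444 = 1.90‰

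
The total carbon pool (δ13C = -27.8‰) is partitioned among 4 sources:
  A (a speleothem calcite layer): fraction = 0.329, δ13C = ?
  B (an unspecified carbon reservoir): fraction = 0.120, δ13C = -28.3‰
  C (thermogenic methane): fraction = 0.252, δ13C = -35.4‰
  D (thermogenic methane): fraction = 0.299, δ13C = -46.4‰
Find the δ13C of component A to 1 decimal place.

-4.9‰

Isotope mass balance: δ_bulk = Σ fᵢ·δᵢ.
-27.8 = 0.329×δ_A + 0.120×(-28.3) + 0.252×(-35.4) + 0.299×(-46.4)
0.329·δ_A = -27.8 − (-26.190) = -1.610
δ_A = -1.610 / 0.329 = -4.89‰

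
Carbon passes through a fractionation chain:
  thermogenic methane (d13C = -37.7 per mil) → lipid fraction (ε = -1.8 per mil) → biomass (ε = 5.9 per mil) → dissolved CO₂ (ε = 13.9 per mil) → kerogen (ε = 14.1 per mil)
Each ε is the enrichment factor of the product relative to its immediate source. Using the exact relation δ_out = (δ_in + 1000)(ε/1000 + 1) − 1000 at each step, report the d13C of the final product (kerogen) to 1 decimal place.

step 1: δ = (-37.70 + 1000)·(-1.8/1000 + 1) − 1000 = -39.43 per mil
step 2: δ = (-39.43 + 1000)·(5.9/1000 + 1) − 1000 = -33.76 per mil
step 3: δ = (-33.76 + 1000)·(13.9/1000 + 1) − 1000 = -20.33 per mil
step 4: δ = (-20.33 + 1000)·(14.1/1000 + 1) − 1000 = -6.52 per mil

-6.5 per mil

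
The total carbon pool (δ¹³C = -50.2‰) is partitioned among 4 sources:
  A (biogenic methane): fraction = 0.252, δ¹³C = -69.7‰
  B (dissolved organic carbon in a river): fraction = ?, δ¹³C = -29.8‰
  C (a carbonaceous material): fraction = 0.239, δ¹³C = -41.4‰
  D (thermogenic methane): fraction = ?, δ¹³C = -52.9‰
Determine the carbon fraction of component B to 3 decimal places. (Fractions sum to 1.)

0.181

Let f_B and f_D be the unknown fractions; fractions sum to 1 so f_B + f_D = 0.509.
Mass balance: Σ fᵢ·δᵢ = δ_bulk ⇒ f_B·(-29.8) + f_D·(-52.9) = -50.2 − (-27.459) = -22.741
Substitute f_D = 0.509 − f_B:
f_B·(-29.8 − -52.9) = -22.741 − 0.509×(-52.9) = 4.185
f_B = 4.185 / 23.1 = 0.1812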